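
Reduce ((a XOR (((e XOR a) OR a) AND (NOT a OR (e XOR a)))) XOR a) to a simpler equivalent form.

By XOR self-cancellation ((E XOR v) XOR v = E) then distribution ((E OR v) AND (E OR NOT v) = E):
= (e XOR a)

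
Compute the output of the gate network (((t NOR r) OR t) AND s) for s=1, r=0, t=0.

Substituting: (((0 NOR 0) OR 0) AND 1)
= 1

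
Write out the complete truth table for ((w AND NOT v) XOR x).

v | w | x | Output
------------------
0 | 0 | 0 | 0
0 | 0 | 1 | 1
0 | 1 | 0 | 1
0 | 1 | 1 | 0
1 | 0 | 0 | 0
1 | 0 | 1 | 1
1 | 1 | 0 | 0
1 | 1 | 1 | 1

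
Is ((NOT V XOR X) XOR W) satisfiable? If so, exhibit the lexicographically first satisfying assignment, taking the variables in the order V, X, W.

V=0, X=0, W=0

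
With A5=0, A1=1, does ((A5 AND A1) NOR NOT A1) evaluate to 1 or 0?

Substituting: ((0 AND 1) NOR NOT 1)
= 1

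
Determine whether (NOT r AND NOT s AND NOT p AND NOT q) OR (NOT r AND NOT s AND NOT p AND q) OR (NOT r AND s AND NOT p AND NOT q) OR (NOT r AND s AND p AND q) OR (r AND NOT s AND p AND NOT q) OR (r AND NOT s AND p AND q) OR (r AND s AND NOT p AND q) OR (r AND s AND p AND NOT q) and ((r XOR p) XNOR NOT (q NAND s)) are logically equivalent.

Yes, they are equivalent — the two output columns agree on all 16 assignments:
r | s | p | q | Expression 1 | Expression 2
-------------------------------------------
0 | 0 | 0 | 0 | 1 | 1
0 | 0 | 0 | 1 | 1 | 1
0 | 0 | 1 | 0 | 0 | 0
0 | 0 | 1 | 1 | 0 | 0
0 | 1 | 0 | 0 | 1 | 1
0 | 1 | 0 | 1 | 0 | 0
0 | 1 | 1 | 0 | 0 | 0
0 | 1 | 1 | 1 | 1 | 1
1 | 0 | 0 | 0 | 0 | 0
1 | 0 | 0 | 1 | 0 | 0
1 | 0 | 1 | 0 | 1 | 1
1 | 0 | 1 | 1 | 1 | 1
1 | 1 | 0 | 0 | 0 | 0
1 | 1 | 0 | 1 | 1 | 1
1 | 1 | 1 | 0 | 1 | 1
1 | 1 | 1 | 1 | 0 | 0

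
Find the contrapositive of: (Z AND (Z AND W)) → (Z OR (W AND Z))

Contrapositive: NOT (Z OR (W AND Z)) → NOT (Z AND (Z AND W))
Note: A statement and its contrapositive are logically equivalent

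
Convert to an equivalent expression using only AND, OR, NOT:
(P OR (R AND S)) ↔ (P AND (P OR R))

((P OR (R AND S)) AND (P AND (P OR R))) OR (NOT (P OR (R AND S)) AND NOT (P AND (P OR R)))
(Biconditional = both true or both false)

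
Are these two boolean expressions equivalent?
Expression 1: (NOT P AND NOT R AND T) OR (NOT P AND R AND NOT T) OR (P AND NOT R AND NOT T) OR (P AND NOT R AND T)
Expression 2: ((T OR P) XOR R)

Yes, they are equivalent — the two output columns agree on all 8 assignments:
P | R | T | Expression 1 | Expression 2
---------------------------------------
0 | 0 | 0 | 0 | 0
0 | 0 | 1 | 1 | 1
0 | 1 | 0 | 1 | 1
0 | 1 | 1 | 0 | 0
1 | 0 | 0 | 1 | 1
1 | 0 | 1 | 1 | 1
1 | 1 | 0 | 0 | 0
1 | 1 | 1 | 0 | 0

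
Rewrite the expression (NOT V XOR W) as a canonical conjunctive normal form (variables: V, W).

(V OR NOT W) AND (NOT V OR W)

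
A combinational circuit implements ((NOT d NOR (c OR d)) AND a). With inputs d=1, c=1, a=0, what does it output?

Substituting: ((NOT 1 NOR (1 OR 1)) AND 0)
= 0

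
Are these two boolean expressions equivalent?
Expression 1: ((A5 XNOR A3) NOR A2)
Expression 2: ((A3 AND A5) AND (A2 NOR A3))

No. Counterexample: with A2=0, A5=0, A3=1, Expression 1 = 1 but Expression 2 = 0.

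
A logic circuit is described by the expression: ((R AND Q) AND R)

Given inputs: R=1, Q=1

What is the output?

Substituting: ((1 AND 1) AND 1)
= 1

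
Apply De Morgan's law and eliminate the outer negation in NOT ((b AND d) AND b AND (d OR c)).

NOT (b AND d) OR NOT b OR NOT (d OR c)
De Morgan's: NOT(AND of terms) = OR of negations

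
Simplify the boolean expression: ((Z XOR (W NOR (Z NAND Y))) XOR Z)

By XOR self-cancellation ((E XOR v) XOR v = E):
= (W NOR (Z NAND Y))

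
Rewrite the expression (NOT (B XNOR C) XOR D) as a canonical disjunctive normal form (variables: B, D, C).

(NOT B AND NOT D AND C) OR (NOT B AND D AND NOT C) OR (B AND NOT D AND NOT C) OR (B AND D AND C)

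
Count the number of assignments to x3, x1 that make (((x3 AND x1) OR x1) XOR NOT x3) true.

Satisfying assignments: (0,0), (1,1)
Count: 2 out of 4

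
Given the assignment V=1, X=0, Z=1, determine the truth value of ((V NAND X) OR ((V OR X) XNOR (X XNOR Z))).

Substituting: ((1 NAND 0) OR ((1 OR 0) XNOR (0 XNOR 1)))
= 1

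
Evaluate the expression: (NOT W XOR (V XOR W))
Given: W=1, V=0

Substituting: (NOT 1 XOR (0 XOR 1))
= 1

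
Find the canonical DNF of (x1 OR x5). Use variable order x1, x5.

(NOT x1 AND x5) OR (x1 AND NOT x5) OR (x1 AND x5)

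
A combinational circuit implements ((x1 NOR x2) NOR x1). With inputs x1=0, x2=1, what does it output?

Substituting: ((0 NOR 1) NOR 0)
= 1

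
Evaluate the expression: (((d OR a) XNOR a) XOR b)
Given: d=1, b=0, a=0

Substituting: (((1 OR 0) XNOR 0) XOR 0)
= 0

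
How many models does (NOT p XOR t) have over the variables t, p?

Satisfying assignments: (0,0), (1,1)
Count: 2 out of 4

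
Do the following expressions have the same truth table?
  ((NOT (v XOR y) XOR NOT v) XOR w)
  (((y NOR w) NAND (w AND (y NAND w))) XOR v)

No. Counterexample: with y=0, w=0, v=0, Expression 1 = 0 but Expression 2 = 1.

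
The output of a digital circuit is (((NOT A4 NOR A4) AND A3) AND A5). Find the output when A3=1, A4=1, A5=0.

Substituting: (((NOT 1 NOR 1) AND 1) AND 0)
= 0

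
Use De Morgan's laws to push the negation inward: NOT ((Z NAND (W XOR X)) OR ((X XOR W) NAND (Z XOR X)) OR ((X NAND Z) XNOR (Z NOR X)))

NOT (Z NAND (W XOR X)) AND NOT ((X XOR W) NAND (Z XOR X)) AND NOT ((X NAND Z) XNOR (Z NOR X))
De Morgan's: NOT(OR of terms) = AND of negations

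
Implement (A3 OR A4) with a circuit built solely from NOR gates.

((A3 NOR A4) NOR (A3 NOR A4))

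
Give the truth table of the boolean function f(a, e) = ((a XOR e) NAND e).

a | e | Output
--------------
0 | 0 | 1
0 | 1 | 0
1 | 0 | 1
1 | 1 | 1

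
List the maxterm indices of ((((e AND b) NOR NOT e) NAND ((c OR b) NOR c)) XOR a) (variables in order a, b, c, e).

ΠM(1, 8, 10, 11, 12, 13, 14, 15) = (a OR b OR c OR NOT e) AND (NOT a OR b OR c OR e) AND (NOT a OR b OR NOT c OR e) AND (NOT a OR b OR NOT c OR NOT e) AND (NOT a OR NOT b OR c OR e) AND (NOT a OR NOT b OR c OR NOT e) AND (NOT a OR NOT b OR NOT c OR e) AND (NOT a OR NOT b OR NOT c OR NOT e)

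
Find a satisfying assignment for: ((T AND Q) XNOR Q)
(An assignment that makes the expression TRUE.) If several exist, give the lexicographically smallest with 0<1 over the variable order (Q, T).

Q=0, T=0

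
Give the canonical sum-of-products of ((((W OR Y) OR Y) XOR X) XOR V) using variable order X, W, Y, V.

Σm(1, 2, 4, 6, 8, 11, 13, 15) = (NOT X AND NOT W AND NOT Y AND V) OR (NOT X AND NOT W AND Y AND NOT V) OR (NOT X AND W AND NOT Y AND NOT V) OR (NOT X AND W AND Y AND NOT V) OR (X AND NOT W AND NOT Y AND NOT V) OR (X AND NOT W AND Y AND V) OR (X AND W AND NOT Y AND V) OR (X AND W AND Y AND V)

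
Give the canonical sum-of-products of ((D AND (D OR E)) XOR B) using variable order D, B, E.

Σm(2, 3, 4, 5) = (NOT D AND B AND NOT E) OR (NOT D AND B AND E) OR (D AND NOT B AND NOT E) OR (D AND NOT B AND E)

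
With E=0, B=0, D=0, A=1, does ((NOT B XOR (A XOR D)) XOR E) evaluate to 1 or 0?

Substituting: ((NOT 0 XOR (1 XOR 0)) XOR 0)
= 0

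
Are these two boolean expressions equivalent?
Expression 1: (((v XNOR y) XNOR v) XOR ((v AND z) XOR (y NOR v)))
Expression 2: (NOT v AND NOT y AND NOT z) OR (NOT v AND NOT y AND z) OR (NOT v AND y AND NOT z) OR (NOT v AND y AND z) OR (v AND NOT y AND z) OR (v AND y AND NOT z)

Yes, they are equivalent — the two output columns agree on all 8 assignments:
v | y | z | Expression 1 | Expression 2
---------------------------------------
0 | 0 | 0 | 1 | 1
0 | 0 | 1 | 1 | 1
0 | 1 | 0 | 1 | 1
0 | 1 | 1 | 1 | 1
1 | 0 | 0 | 0 | 0
1 | 0 | 1 | 1 | 1
1 | 1 | 0 | 1 | 1
1 | 1 | 1 | 0 | 0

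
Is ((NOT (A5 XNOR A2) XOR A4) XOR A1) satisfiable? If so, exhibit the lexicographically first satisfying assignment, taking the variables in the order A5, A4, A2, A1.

A5=0, A4=0, A2=0, A1=1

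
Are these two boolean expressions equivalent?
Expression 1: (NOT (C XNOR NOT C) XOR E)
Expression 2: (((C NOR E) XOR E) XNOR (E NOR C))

Yes, they are equivalent — the two output columns agree on all 4 assignments:
C | E | Expression 1 | Expression 2
-----------------------------------
0 | 0 | 1 | 1
0 | 1 | 0 | 0
1 | 0 | 1 | 1
1 | 1 | 0 | 0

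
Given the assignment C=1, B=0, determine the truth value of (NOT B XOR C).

Substituting: (NOT 0 XOR 1)
= 0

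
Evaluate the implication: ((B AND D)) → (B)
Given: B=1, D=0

Antecedent ((B AND D)) = 0; consequent (B) = 1.
0 → 1 = 1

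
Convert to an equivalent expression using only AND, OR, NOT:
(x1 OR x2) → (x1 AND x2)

NOT (x1 OR x2) OR (x1 AND x2)
(Implication elimination: A → B = NOT A OR B)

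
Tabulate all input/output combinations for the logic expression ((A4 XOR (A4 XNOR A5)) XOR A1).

A5 | A4 | A1 | Output
---------------------
0 | 0 | 0 | 1
0 | 0 | 1 | 0
0 | 1 | 0 | 1
0 | 1 | 1 | 0
1 | 0 | 0 | 0
1 | 0 | 1 | 1
1 | 1 | 0 | 0
1 | 1 | 1 | 1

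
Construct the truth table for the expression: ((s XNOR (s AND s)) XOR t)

s | t | Output
--------------
0 | 0 | 1
0 | 1 | 0
1 | 0 | 1
1 | 1 | 0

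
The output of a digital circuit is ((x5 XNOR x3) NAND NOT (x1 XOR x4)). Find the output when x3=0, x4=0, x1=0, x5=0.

Substituting: ((0 XNOR 0) NAND NOT (0 XOR 0))
= 0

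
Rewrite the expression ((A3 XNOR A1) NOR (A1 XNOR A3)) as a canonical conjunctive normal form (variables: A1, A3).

(A1 OR A3) AND (NOT A1 OR NOT A3)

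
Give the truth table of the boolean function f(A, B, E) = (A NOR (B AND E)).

A | B | E | Output
------------------
0 | 0 | 0 | 1
0 | 0 | 1 | 1
0 | 1 | 0 | 1
0 | 1 | 1 | 0
1 | 0 | 0 | 0
1 | 0 | 1 | 0
1 | 1 | 0 | 0
1 | 1 | 1 | 0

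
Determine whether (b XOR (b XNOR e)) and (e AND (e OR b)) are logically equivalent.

No. Counterexample: with b=0, e=0, Expression 1 = 1 but Expression 2 = 0.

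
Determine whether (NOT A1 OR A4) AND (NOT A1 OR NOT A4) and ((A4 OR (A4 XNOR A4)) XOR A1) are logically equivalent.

Yes, they are equivalent — the two output columns agree on all 4 assignments:
A1 | A4 | Expression 1 | Expression 2
-------------------------------------
0 | 0 | 1 | 1
0 | 1 | 1 | 1
1 | 0 | 0 | 0
1 | 1 | 0 | 0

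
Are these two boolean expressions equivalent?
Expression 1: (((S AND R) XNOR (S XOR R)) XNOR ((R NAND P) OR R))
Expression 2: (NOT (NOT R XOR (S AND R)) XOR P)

No. Counterexample: with S=0, R=0, P=0, Expression 1 = 1 but Expression 2 = 0.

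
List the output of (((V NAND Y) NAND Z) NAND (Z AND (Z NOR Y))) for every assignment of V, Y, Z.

V | Y | Z | Output
------------------
0 | 0 | 0 | 1
0 | 0 | 1 | 1
0 | 1 | 0 | 1
0 | 1 | 1 | 1
1 | 0 | 0 | 1
1 | 0 | 1 | 1
1 | 1 | 0 | 1
1 | 1 | 1 | 1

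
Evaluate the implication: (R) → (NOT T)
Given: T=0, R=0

Antecedent (R) = 0; consequent (NOT T) = 1.
0 → 1 = 1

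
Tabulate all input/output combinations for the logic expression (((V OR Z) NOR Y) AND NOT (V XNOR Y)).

Y | V | Z | Output
------------------
0 | 0 | 0 | 0
0 | 0 | 1 | 0
0 | 1 | 0 | 0
0 | 1 | 1 | 0
1 | 0 | 0 | 0
1 | 0 | 1 | 0
1 | 1 | 0 | 0
1 | 1 | 1 | 0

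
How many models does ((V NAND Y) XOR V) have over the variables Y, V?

Satisfying assignments: (0,0), (1,0), (1,1)
Count: 3 out of 4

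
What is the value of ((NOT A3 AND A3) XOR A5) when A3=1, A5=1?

Substituting: ((NOT 1 AND 1) XOR 1)
= 1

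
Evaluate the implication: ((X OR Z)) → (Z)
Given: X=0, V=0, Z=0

Antecedent ((X OR Z)) = 0; consequent (Z) = 0.
0 → 0 = 1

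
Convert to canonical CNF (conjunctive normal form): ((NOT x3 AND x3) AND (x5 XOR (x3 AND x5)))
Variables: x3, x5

(x3 OR x5) AND (x3 OR NOT x5) AND (NOT x3 OR x5) AND (NOT x3 OR NOT x5)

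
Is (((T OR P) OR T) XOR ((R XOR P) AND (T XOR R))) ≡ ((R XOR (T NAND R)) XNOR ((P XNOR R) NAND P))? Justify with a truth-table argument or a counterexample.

No. Counterexample: with P=0, R=0, T=0, Expression 1 = 0 but Expression 2 = 1.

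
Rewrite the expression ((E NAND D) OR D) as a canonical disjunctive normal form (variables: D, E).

(NOT D AND NOT E) OR (NOT D AND E) OR (D AND NOT E) OR (D AND E)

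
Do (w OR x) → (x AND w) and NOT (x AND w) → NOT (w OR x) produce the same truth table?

Yes, Contrapositive is always equivalent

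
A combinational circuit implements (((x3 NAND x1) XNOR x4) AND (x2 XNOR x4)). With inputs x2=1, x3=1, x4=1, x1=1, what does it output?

Substituting: (((1 NAND 1) XNOR 1) AND (1 XNOR 1))
= 0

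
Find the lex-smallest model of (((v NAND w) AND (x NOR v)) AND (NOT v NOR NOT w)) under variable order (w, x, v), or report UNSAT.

UNSATISFIABLE - no assignment makes this expression true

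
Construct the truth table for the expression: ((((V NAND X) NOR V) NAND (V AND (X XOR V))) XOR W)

V | X | W | Output
------------------
0 | 0 | 0 | 1
0 | 0 | 1 | 0
0 | 1 | 0 | 1
0 | 1 | 1 | 0
1 | 0 | 0 | 1
1 | 0 | 1 | 0
1 | 1 | 0 | 1
1 | 1 | 1 | 0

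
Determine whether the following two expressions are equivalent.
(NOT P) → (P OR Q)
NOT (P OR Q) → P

Yes, Contrapositive is always equivalent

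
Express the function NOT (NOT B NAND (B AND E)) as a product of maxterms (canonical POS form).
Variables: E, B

ΠM(0, 1, 2, 3) = (E OR B) AND (E OR NOT B) AND (NOT E OR B) AND (NOT E OR NOT B)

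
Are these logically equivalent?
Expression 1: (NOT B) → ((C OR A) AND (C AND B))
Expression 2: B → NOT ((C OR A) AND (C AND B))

No, Inverse is not equivalent to original (counterexample: A=0, C=0, B=0)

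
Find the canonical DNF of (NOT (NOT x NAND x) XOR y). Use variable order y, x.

(y AND NOT x) OR (y AND x)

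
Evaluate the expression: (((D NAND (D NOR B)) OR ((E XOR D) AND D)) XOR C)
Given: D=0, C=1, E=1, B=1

Substituting: (((0 NAND (0 NOR 1)) OR ((1 XOR 0) AND 0)) XOR 1)
= 0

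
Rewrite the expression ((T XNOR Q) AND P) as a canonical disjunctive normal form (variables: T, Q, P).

(NOT T AND NOT Q AND P) OR (T AND Q AND P)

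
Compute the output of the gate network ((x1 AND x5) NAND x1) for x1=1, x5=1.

Substituting: ((1 AND 1) NAND 1)
= 0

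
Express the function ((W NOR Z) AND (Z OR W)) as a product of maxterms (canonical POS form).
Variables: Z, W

ΠM(0, 1, 2, 3) = (Z OR W) AND (Z OR NOT W) AND (NOT Z OR W) AND (NOT Z OR NOT W)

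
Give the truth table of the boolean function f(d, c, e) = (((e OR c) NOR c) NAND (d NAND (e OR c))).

d | c | e | Output
------------------
0 | 0 | 0 | 0
0 | 0 | 1 | 1
0 | 1 | 0 | 1
0 | 1 | 1 | 1
1 | 0 | 0 | 0
1 | 0 | 1 | 1
1 | 1 | 0 | 1
1 | 1 | 1 | 1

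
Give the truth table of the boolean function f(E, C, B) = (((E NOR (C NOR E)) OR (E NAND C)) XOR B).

E | C | B | Output
------------------
0 | 0 | 0 | 1
0 | 0 | 1 | 0
0 | 1 | 0 | 1
0 | 1 | 1 | 0
1 | 0 | 0 | 1
1 | 0 | 1 | 0
1 | 1 | 0 | 0
1 | 1 | 1 | 1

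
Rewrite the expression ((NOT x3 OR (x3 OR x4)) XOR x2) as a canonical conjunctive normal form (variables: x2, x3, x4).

(NOT x2 OR x3 OR x4) AND (NOT x2 OR x3 OR NOT x4) AND (NOT x2 OR NOT x3 OR x4) AND (NOT x2 OR NOT x3 OR NOT x4)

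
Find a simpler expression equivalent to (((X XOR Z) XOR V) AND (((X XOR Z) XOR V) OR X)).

By absorption (E AND (E OR v) = E):
= ((X XOR Z) XOR V)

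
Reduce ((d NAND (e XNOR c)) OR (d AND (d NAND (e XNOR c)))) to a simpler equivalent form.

By absorption (E OR (E AND v) = E):
= (d NAND (e XNOR c))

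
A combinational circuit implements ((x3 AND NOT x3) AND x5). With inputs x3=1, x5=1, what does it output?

Substituting: ((1 AND NOT 1) AND 1)
= 0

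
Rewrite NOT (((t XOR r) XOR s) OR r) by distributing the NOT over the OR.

NOT ((t XOR r) XOR s) AND NOT r
De Morgan's: NOT(OR of terms) = AND of negations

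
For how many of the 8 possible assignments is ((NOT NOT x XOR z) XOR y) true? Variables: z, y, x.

Satisfying assignments: (0,0,1), (0,1,0), (1,0,0), (1,1,1)
Count: 4 out of 8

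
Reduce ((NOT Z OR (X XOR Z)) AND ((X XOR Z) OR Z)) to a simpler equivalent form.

By distribution ((E OR v) AND (E OR NOT v) = E):
= (X XOR Z)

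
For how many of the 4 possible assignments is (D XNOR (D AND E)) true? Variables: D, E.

Satisfying assignments: (0,0), (0,1), (1,1)
Count: 3 out of 4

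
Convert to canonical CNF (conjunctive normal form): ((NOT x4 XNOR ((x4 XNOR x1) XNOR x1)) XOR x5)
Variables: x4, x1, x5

(x4 OR x1 OR x5) AND (x4 OR NOT x1 OR x5) AND (NOT x4 OR x1 OR x5) AND (NOT x4 OR NOT x1 OR x5)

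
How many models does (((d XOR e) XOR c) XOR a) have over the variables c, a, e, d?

Satisfying assignments: (0,0,0,1), (0,0,1,0), (0,1,0,0), (0,1,1,1), (1,0,0,0), (1,0,1,1), (1,1,0,1), (1,1,1,0)
Count: 8 out of 16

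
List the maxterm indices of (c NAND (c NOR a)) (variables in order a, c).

ΠM() = TRUE (no maxterms)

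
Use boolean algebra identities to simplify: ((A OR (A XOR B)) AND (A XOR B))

By absorption (E AND (E OR v) = E):
= (A XOR B)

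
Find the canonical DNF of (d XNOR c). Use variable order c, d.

(NOT c AND NOT d) OR (c AND d)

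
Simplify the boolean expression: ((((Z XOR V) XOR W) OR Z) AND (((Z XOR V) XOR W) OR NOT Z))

By distribution ((E OR v) AND (E OR NOT v) = E):
= ((Z XOR V) XOR W)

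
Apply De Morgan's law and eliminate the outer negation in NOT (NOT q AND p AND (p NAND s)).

q OR NOT p OR NOT (p NAND s)
De Morgan's: NOT(AND of terms) = OR of negations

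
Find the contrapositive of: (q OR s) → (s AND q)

Contrapositive: NOT (s AND q) → NOT (q OR s)
Note: A statement and its contrapositive are logically equivalent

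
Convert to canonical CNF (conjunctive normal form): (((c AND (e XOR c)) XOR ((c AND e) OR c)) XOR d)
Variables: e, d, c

(e OR d OR c) AND (e OR d OR NOT c) AND (NOT e OR d OR c) AND (NOT e OR NOT d OR NOT c)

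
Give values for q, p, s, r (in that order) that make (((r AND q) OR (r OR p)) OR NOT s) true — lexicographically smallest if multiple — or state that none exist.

q=0, p=0, s=0, r=0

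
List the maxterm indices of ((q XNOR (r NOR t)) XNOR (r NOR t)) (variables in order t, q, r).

ΠM(0, 1, 4, 5) = (t OR q OR r) AND (t OR q OR NOT r) AND (NOT t OR q OR r) AND (NOT t OR q OR NOT r)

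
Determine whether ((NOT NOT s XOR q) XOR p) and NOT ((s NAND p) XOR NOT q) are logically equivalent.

No. Counterexample: with q=0, s=0, p=0, Expression 1 = 0 but Expression 2 = 1.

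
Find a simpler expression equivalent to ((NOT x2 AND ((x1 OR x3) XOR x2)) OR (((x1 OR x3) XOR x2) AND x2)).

By distribution ((E AND v) OR (E AND NOT v) = E):
= ((x1 OR x3) XOR x2)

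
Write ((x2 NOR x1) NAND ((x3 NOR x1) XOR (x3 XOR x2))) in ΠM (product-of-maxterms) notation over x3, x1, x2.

ΠM(0, 4) = (x3 OR x1 OR x2) AND (NOT x3 OR x1 OR x2)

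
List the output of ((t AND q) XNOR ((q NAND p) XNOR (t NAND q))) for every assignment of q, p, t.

q | p | t | Output
------------------
0 | 0 | 0 | 0
0 | 0 | 1 | 0
0 | 1 | 0 | 0
0 | 1 | 1 | 0
1 | 0 | 0 | 0
1 | 0 | 1 | 0
1 | 1 | 0 | 1
1 | 1 | 1 | 1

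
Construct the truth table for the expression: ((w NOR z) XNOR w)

z | w | Output
--------------
0 | 0 | 0
0 | 1 | 0
1 | 0 | 1
1 | 1 | 0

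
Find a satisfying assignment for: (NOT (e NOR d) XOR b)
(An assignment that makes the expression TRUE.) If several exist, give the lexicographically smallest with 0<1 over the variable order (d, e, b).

d=0, e=0, b=1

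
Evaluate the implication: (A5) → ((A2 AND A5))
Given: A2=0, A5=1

Antecedent (A5) = 1; consequent ((A2 AND A5)) = 0.
1 → 0 = 0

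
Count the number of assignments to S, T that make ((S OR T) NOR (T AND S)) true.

Satisfying assignments: (0,0)
Count: 1 out of 4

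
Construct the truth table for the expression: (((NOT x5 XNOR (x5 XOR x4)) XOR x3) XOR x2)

x4 | x3 | x2 | x5 | Output
--------------------------
0 | 0 | 0 | 0 | 0
0 | 0 | 0 | 1 | 0
0 | 0 | 1 | 0 | 1
0 | 0 | 1 | 1 | 1
0 | 1 | 0 | 0 | 1
0 | 1 | 0 | 1 | 1
0 | 1 | 1 | 0 | 0
0 | 1 | 1 | 1 | 0
1 | 0 | 0 | 0 | 1
1 | 0 | 0 | 1 | 1
1 | 0 | 1 | 0 | 0
1 | 0 | 1 | 1 | 0
1 | 1 | 0 | 0 | 0
1 | 1 | 0 | 1 | 0
1 | 1 | 1 | 0 | 1
1 | 1 | 1 | 1 | 1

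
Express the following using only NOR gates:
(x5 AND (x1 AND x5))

((x5 NOR x5) NOR (((x1 NOR x1) NOR (x5 NOR x5)) NOR ((x1 NOR x1) NOR (x5 NOR x5))))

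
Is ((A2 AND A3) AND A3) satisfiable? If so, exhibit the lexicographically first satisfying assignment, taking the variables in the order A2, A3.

A2=1, A3=1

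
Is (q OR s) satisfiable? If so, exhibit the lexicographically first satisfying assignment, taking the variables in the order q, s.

q=0, s=1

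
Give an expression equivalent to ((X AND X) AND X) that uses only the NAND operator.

((((X NAND X) NAND (X NAND X)) NAND X) NAND (((X NAND X) NAND (X NAND X)) NAND X))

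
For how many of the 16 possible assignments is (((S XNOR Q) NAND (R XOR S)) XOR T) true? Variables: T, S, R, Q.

Satisfying assignments: (0,0,0,0), (0,0,0,1), (0,0,1,1), (0,1,0,0), (0,1,1,0), (0,1,1,1), (1,0,1,0), (1,1,0,1)
Count: 8 out of 16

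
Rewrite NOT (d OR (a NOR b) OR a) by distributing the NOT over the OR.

NOT d AND NOT (a NOR b) AND NOT a
De Morgan's: NOT(OR of terms) = AND of negations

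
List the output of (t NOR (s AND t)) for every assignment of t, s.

t | s | Output
--------------
0 | 0 | 1
0 | 1 | 1
1 | 0 | 0
1 | 1 | 0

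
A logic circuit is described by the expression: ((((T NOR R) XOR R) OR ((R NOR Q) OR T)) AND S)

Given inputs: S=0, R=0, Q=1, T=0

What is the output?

Substituting: ((((0 NOR 0) XOR 0) OR ((0 NOR 1) OR 0)) AND 0)
= 0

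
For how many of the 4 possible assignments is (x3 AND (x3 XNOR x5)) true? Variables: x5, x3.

Satisfying assignments: (1,1)
Count: 1 out of 4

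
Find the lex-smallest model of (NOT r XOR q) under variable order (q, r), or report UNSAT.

q=0, r=0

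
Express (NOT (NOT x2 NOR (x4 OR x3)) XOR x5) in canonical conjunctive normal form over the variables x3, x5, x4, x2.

(x3 OR x5 OR x4 OR NOT x2) AND (x3 OR NOT x5 OR x4 OR x2) AND (x3 OR NOT x5 OR NOT x4 OR x2) AND (x3 OR NOT x5 OR NOT x4 OR NOT x2) AND (NOT x3 OR NOT x5 OR x4 OR x2) AND (NOT x3 OR NOT x5 OR x4 OR NOT x2) AND (NOT x3 OR NOT x5 OR NOT x4 OR x2) AND (NOT x3 OR NOT x5 OR NOT x4 OR NOT x2)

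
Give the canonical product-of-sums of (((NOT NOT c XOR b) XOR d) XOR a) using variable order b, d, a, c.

ΠM(0, 3, 5, 6, 9, 10, 12, 15) = (b OR d OR a OR c) AND (b OR d OR NOT a OR NOT c) AND (b OR NOT d OR a OR NOT c) AND (b OR NOT d OR NOT a OR c) AND (NOT b OR d OR a OR NOT c) AND (NOT b OR d OR NOT a OR c) AND (NOT b OR NOT d OR a OR c) AND (NOT b OR NOT d OR NOT a OR NOT c)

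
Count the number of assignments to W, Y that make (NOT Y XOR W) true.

Satisfying assignments: (0,0), (1,1)
Count: 2 out of 4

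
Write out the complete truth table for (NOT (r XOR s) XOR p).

r | s | p | Output
------------------
0 | 0 | 0 | 1
0 | 0 | 1 | 0
0 | 1 | 0 | 0
0 | 1 | 1 | 1
1 | 0 | 0 | 0
1 | 0 | 1 | 1
1 | 1 | 0 | 1
1 | 1 | 1 | 0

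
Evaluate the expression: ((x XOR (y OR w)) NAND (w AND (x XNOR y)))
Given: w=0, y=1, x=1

Substituting: ((1 XOR (1 OR 0)) NAND (0 AND (1 XNOR 1)))
= 1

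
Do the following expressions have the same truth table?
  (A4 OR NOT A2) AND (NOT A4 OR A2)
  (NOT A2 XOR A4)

Yes, they are equivalent — the two output columns agree on all 4 assignments:
A4 | A2 | Expression 1 | Expression 2
-------------------------------------
0 | 0 | 1 | 1
0 | 1 | 0 | 0
1 | 0 | 0 | 0
1 | 1 | 1 | 1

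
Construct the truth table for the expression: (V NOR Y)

V | Y | Output
--------------
0 | 0 | 1
0 | 1 | 0
1 | 0 | 0
1 | 1 | 0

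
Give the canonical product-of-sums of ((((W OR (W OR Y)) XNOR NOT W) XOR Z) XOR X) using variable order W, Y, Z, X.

ΠM(0, 3, 5, 6, 8, 11, 12, 15) = (W OR Y OR Z OR X) AND (W OR Y OR NOT Z OR NOT X) AND (W OR NOT Y OR Z OR NOT X) AND (W OR NOT Y OR NOT Z OR X) AND (NOT W OR Y OR Z OR X) AND (NOT W OR Y OR NOT Z OR NOT X) AND (NOT W OR NOT Y OR Z OR X) AND (NOT W OR NOT Y OR NOT Z OR NOT X)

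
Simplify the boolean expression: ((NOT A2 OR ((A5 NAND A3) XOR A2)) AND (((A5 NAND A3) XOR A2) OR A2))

By distribution ((E OR v) AND (E OR NOT v) = E):
= ((A5 NAND A3) XOR A2)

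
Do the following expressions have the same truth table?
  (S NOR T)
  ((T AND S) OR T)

No. Counterexample: with T=0, S=0, Expression 1 = 1 but Expression 2 = 0.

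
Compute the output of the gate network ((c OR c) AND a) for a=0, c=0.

Substituting: ((0 OR 0) AND 0)
= 0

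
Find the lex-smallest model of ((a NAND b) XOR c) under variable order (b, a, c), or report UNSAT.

b=0, a=0, c=0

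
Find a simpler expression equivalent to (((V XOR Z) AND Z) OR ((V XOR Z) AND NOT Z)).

By distribution ((E AND v) OR (E AND NOT v) = E):
= (V XOR Z)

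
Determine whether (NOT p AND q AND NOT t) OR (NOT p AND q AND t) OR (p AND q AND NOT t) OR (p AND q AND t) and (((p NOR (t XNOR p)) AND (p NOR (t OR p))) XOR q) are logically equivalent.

Yes, they are equivalent — the two output columns agree on all 8 assignments:
p | q | t | Expression 1 | Expression 2
---------------------------------------
0 | 0 | 0 | 0 | 0
0 | 0 | 1 | 0 | 0
0 | 1 | 0 | 1 | 1
0 | 1 | 1 | 1 | 1
1 | 0 | 0 | 0 | 0
1 | 0 | 1 | 0 | 0
1 | 1 | 0 | 1 | 1
1 | 1 | 1 | 1 | 1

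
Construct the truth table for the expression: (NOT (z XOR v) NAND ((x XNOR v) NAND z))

x | v | z | Output
------------------
0 | 0 | 0 | 0
0 | 0 | 1 | 1
0 | 1 | 0 | 1
0 | 1 | 1 | 0
1 | 0 | 0 | 0
1 | 0 | 1 | 1
1 | 1 | 0 | 1
1 | 1 | 1 | 1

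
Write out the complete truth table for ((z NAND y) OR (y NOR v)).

v | y | z | Output
------------------
0 | 0 | 0 | 1
0 | 0 | 1 | 1
0 | 1 | 0 | 1
0 | 1 | 1 | 0
1 | 0 | 0 | 1
1 | 0 | 1 | 1
1 | 1 | 0 | 1
1 | 1 | 1 | 0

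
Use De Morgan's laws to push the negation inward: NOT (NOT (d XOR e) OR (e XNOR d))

(d XOR e) AND NOT (e XNOR d)
De Morgan's: NOT(OR of terms) = AND of negations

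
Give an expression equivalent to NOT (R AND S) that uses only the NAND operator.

(((R NAND S) NAND (R NAND S)) NAND ((R NAND S) NAND (R NAND S)))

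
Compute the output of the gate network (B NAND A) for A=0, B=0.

Substituting: (0 NAND 0)
= 1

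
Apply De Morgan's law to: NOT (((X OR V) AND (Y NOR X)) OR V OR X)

NOT ((X OR V) AND (Y NOR X)) AND NOT V AND NOT X
De Morgan's: NOT(OR of terms) = AND of negations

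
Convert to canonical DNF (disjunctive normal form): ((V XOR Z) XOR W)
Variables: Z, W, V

(NOT Z AND NOT W AND V) OR (NOT Z AND W AND NOT V) OR (Z AND NOT W AND NOT V) OR (Z AND W AND V)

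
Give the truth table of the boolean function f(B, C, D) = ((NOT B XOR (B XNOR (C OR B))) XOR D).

B | C | D | Output
------------------
0 | 0 | 0 | 0
0 | 0 | 1 | 1
0 | 1 | 0 | 1
0 | 1 | 1 | 0
1 | 0 | 0 | 1
1 | 0 | 1 | 0
1 | 1 | 0 | 1
1 | 1 | 1 | 0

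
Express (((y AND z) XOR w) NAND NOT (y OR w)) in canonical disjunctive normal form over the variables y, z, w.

(NOT y AND NOT z AND NOT w) OR (NOT y AND NOT z AND w) OR (NOT y AND z AND NOT w) OR (NOT y AND z AND w) OR (y AND NOT z AND NOT w) OR (y AND NOT z AND w) OR (y AND z AND NOT w) OR (y AND z AND w)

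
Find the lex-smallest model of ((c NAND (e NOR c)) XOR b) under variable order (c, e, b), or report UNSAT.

c=0, e=0, b=0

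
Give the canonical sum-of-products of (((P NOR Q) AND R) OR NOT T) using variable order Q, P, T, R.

Σm(0, 1, 3, 4, 5, 8, 9, 12, 13) = (NOT Q AND NOT P AND NOT T AND NOT R) OR (NOT Q AND NOT P AND NOT T AND R) OR (NOT Q AND NOT P AND T AND R) OR (NOT Q AND P AND NOT T AND NOT R) OR (NOT Q AND P AND NOT T AND R) OR (Q AND NOT P AND NOT T AND NOT R) OR (Q AND NOT P AND NOT T AND R) OR (Q AND P AND NOT T AND NOT R) OR (Q AND P AND NOT T AND R)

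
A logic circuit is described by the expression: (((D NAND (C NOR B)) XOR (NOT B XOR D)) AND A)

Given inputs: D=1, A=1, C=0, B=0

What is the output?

Substituting: (((1 NAND (0 NOR 0)) XOR (NOT 0 XOR 1)) AND 1)
= 0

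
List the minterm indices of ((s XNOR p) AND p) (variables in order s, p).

Σm(3) = (s AND p)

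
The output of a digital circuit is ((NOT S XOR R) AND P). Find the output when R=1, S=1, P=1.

Substituting: ((NOT 1 XOR 1) AND 1)
= 1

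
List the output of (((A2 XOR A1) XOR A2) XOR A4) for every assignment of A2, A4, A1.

A2 | A4 | A1 | Output
---------------------
0 | 0 | 0 | 0
0 | 0 | 1 | 1
0 | 1 | 0 | 1
0 | 1 | 1 | 0
1 | 0 | 0 | 0
1 | 0 | 1 | 1
1 | 1 | 0 | 1
1 | 1 | 1 | 0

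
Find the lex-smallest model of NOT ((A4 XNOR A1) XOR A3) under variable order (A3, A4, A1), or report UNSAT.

A3=0, A4=0, A1=1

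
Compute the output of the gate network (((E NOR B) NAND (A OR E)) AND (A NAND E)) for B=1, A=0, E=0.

Substituting: (((0 NOR 1) NAND (0 OR 0)) AND (0 NAND 0))
= 1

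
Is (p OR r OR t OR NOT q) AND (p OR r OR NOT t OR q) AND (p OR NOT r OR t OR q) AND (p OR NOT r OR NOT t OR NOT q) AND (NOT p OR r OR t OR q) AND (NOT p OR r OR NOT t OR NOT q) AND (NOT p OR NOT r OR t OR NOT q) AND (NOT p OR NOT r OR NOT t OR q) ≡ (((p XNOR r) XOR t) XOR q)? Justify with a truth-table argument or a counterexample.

Yes, they are equivalent — the two output columns agree on all 16 assignments:
p | r | t | q | Expression 1 | Expression 2
-------------------------------------------
0 | 0 | 0 | 0 | 1 | 1
0 | 0 | 0 | 1 | 0 | 0
0 | 0 | 1 | 0 | 0 | 0
0 | 0 | 1 | 1 | 1 | 1
0 | 1 | 0 | 0 | 0 | 0
0 | 1 | 0 | 1 | 1 | 1
0 | 1 | 1 | 0 | 1 | 1
0 | 1 | 1 | 1 | 0 | 0
1 | 0 | 0 | 0 | 0 | 0
1 | 0 | 0 | 1 | 1 | 1
1 | 0 | 1 | 0 | 1 | 1
1 | 0 | 1 | 1 | 0 | 0
1 | 1 | 0 | 0 | 1 | 1
1 | 1 | 0 | 1 | 0 | 0
1 | 1 | 1 | 0 | 0 | 0
1 | 1 | 1 | 1 | 1 | 1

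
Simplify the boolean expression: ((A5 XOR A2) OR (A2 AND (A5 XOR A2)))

By absorption (E OR (E AND v) = E):
= (A5 XOR A2)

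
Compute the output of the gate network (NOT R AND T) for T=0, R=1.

Substituting: (NOT 1 AND 0)
= 0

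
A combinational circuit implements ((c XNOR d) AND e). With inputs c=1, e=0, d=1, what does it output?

Substituting: ((1 XNOR 1) AND 0)
= 0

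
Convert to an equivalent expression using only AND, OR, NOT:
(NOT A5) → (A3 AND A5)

A5 OR (A3 AND A5)
(Implication elimination: A → B = NOT A OR B)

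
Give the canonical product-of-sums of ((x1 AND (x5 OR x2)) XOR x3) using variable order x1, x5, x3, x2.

ΠM(0, 1, 4, 5, 8, 11, 14, 15) = (x1 OR x5 OR x3 OR x2) AND (x1 OR x5 OR x3 OR NOT x2) AND (x1 OR NOT x5 OR x3 OR x2) AND (x1 OR NOT x5 OR x3 OR NOT x2) AND (NOT x1 OR x5 OR x3 OR x2) AND (NOT x1 OR x5 OR NOT x3 OR NOT x2) AND (NOT x1 OR NOT x5 OR NOT x3 OR x2) AND (NOT x1 OR NOT x5 OR NOT x3 OR NOT x2)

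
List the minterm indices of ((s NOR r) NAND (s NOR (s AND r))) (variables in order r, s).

Σm(1, 2, 3) = (NOT r AND s) OR (r AND NOT s) OR (r AND s)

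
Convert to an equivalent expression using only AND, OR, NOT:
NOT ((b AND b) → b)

(b AND b) AND NOT b
(Negated implication: NOT(A → B) = A AND NOT B)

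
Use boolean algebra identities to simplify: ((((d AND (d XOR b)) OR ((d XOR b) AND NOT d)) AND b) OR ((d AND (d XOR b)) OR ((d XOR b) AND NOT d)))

By absorption (E OR (E AND v) = E) then distribution ((E AND v) OR (E AND NOT v) = E):
= (d XOR b)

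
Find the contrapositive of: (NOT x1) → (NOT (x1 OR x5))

Contrapositive: (x1 OR x5) → x1
Note: A statement and its contrapositive are logically equivalent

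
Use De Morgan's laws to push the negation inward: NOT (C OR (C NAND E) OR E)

NOT C AND NOT (C NAND E) AND NOT E
De Morgan's: NOT(OR of terms) = AND of negations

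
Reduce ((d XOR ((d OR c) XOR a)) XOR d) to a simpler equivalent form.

By XOR self-cancellation ((E XOR v) XOR v = E):
= ((d OR c) XOR a)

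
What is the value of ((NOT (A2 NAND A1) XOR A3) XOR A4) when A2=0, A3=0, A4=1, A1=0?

Substituting: ((NOT (0 NAND 0) XOR 0) XOR 1)
= 1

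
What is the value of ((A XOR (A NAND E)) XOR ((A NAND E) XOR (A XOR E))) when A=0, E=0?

Substituting: ((0 XOR (0 NAND 0)) XOR ((0 NAND 0) XOR (0 XOR 0)))
= 0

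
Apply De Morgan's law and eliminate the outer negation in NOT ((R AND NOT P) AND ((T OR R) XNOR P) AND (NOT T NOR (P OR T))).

NOT (R AND NOT P) OR NOT ((T OR R) XNOR P) OR NOT (NOT T NOR (P OR T))
De Morgan's: NOT(AND of terms) = OR of negations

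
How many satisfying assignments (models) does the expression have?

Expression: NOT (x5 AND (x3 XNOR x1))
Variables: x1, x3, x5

Satisfying assignments: (0,0,0), (0,1,0), (0,1,1), (1,0,0), (1,0,1), (1,1,0)
Count: 6 out of 8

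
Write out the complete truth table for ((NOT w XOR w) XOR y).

y | w | Output
--------------
0 | 0 | 1
0 | 1 | 1
1 | 0 | 0
1 | 1 | 0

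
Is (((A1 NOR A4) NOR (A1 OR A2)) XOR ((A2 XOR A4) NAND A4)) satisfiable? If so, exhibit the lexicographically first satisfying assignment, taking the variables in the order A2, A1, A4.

A2=0, A1=0, A4=0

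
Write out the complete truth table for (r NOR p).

r | p | Output
--------------
0 | 0 | 1
0 | 1 | 0
1 | 0 | 0
1 | 1 | 0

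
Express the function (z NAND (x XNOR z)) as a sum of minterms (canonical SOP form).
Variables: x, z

Σm(0, 1, 2) = (NOT x AND NOT z) OR (NOT x AND z) OR (x AND NOT z)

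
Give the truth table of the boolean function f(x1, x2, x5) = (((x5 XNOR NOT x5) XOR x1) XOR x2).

x1 | x2 | x5 | Output
---------------------
0 | 0 | 0 | 0
0 | 0 | 1 | 0
0 | 1 | 0 | 1
0 | 1 | 1 | 1
1 | 0 | 0 | 1
1 | 0 | 1 | 1
1 | 1 | 0 | 0
1 | 1 | 1 | 0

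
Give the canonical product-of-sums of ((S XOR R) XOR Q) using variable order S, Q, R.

ΠM(0, 3, 5, 6) = (S OR Q OR R) AND (S OR NOT Q OR NOT R) AND (NOT S OR Q OR NOT R) AND (NOT S OR NOT Q OR R)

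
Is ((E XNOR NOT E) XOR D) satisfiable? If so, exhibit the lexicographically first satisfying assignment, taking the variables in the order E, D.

E=0, D=1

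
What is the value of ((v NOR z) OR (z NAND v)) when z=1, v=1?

Substituting: ((1 NOR 1) OR (1 NAND 1))
= 0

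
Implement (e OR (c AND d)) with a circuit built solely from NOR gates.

((e NOR ((c NOR c) NOR (d NOR d))) NOR (e NOR ((c NOR c) NOR (d NOR d))))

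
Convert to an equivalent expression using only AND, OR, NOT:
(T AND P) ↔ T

((T AND P) AND T) OR (NOT (T AND P) AND NOT T)
(Biconditional = both true or both false)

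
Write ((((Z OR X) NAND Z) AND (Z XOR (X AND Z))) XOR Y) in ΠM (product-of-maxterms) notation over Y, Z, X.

ΠM(0, 1, 2, 3) = (Y OR Z OR X) AND (Y OR Z OR NOT X) AND (Y OR NOT Z OR X) AND (Y OR NOT Z OR NOT X)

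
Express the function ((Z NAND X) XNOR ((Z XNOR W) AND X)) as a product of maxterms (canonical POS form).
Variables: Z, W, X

ΠM(0, 2, 3, 4, 6, 7) = (Z OR W OR X) AND (Z OR NOT W OR X) AND (Z OR NOT W OR NOT X) AND (NOT Z OR W OR X) AND (NOT Z OR NOT W OR X) AND (NOT Z OR NOT W OR NOT X)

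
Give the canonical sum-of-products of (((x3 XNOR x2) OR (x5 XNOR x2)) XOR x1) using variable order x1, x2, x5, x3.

Σm(0, 1, 2, 5, 6, 7, 11, 12) = (NOT x1 AND NOT x2 AND NOT x5 AND NOT x3) OR (NOT x1 AND NOT x2 AND NOT x5 AND x3) OR (NOT x1 AND NOT x2 AND x5 AND NOT x3) OR (NOT x1 AND x2 AND NOT x5 AND x3) OR (NOT x1 AND x2 AND x5 AND NOT x3) OR (NOT x1 AND x2 AND x5 AND x3) OR (x1 AND NOT x2 AND x5 AND x3) OR (x1 AND x2 AND NOT x5 AND NOT x3)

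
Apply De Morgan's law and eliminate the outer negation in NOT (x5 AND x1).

NOT x5 OR NOT x1
De Morgan's: NOT(AND of terms) = OR of negations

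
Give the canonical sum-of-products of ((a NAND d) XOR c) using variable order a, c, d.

Σm(0, 1, 4, 7) = (NOT a AND NOT c AND NOT d) OR (NOT a AND NOT c AND d) OR (a AND NOT c AND NOT d) OR (a AND c AND d)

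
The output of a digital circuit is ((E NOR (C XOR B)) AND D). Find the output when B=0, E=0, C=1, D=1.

Substituting: ((0 NOR (1 XOR 0)) AND 1)
= 0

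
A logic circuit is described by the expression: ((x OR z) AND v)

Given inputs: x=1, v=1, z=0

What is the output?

Substituting: ((1 OR 0) AND 1)
= 1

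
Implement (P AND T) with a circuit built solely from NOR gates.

((P NOR P) NOR (T NOR T))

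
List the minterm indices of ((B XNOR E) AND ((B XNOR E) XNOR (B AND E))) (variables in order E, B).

Σm(3) = (E AND B)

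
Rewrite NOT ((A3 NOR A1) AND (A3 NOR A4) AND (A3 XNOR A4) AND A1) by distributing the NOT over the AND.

NOT (A3 NOR A1) OR NOT (A3 NOR A4) OR NOT (A3 XNOR A4) OR NOT A1
De Morgan's: NOT(AND of terms) = OR of negations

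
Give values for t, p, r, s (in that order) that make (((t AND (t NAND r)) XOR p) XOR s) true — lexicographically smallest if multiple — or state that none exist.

t=0, p=0, r=0, s=1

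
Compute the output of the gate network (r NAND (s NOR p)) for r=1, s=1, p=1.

Substituting: (1 NAND (1 NOR 1))
= 1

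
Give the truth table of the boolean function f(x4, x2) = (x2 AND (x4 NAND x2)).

x4 | x2 | Output
----------------
0 | 0 | 0
0 | 1 | 1
1 | 0 | 0
1 | 1 | 0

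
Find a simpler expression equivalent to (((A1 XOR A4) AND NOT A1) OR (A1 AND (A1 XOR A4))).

By distribution ((E AND v) OR (E AND NOT v) = E):
= (A1 XOR A4)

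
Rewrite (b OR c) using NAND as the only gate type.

((b NAND b) NAND (c NAND c))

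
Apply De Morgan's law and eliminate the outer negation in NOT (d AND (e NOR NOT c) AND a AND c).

NOT d OR NOT (e NOR NOT c) OR NOT a OR NOT c
De Morgan's: NOT(AND of terms) = OR of negations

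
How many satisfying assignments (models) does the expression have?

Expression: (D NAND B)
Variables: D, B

Satisfying assignments: (0,0), (0,1), (1,0)
Count: 3 out of 4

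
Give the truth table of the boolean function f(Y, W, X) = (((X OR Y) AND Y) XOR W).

Y | W | X | Output
------------------
0 | 0 | 0 | 0
0 | 0 | 1 | 0
0 | 1 | 0 | 1
0 | 1 | 1 | 1
1 | 0 | 0 | 1
1 | 0 | 1 | 1
1 | 1 | 0 | 0
1 | 1 | 1 | 0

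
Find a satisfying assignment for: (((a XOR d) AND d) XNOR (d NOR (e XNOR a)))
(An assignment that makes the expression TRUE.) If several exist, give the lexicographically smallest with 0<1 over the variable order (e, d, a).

e=0, d=0, a=0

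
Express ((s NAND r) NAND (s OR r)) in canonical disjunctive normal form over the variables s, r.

(NOT s AND NOT r) OR (s AND r)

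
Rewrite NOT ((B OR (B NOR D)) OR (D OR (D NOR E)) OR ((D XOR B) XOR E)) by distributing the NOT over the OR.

NOT (B OR (B NOR D)) AND NOT (D OR (D NOR E)) AND NOT ((D XOR B) XOR E)
De Morgan's: NOT(OR of terms) = AND of negations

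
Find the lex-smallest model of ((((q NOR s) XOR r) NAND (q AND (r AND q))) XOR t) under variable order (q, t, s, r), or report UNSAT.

q=0, t=0, s=0, r=0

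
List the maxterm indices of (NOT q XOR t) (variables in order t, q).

ΠM(1, 2) = (t OR NOT q) AND (NOT t OR q)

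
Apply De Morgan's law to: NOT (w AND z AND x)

NOT w OR NOT z OR NOT x
De Morgan's: NOT(AND of terms) = OR of negations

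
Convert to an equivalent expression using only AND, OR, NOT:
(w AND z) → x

NOT (w AND z) OR x
(Implication elimination: A → B = NOT A OR B)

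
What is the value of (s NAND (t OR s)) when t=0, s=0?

Substituting: (0 NAND (0 OR 0))
= 1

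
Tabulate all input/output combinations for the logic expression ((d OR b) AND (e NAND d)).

d | e | b | Output
------------------
0 | 0 | 0 | 0
0 | 0 | 1 | 1
0 | 1 | 0 | 0
0 | 1 | 1 | 1
1 | 0 | 0 | 1
1 | 0 | 1 | 1
1 | 1 | 0 | 0
1 | 1 | 1 | 0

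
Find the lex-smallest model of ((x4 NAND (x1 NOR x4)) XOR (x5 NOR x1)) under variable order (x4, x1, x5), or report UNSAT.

x4=0, x1=0, x5=1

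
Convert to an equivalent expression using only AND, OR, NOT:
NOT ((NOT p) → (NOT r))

(NOT p) AND r
(Negated implication: NOT(A → B) = A AND NOT B)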